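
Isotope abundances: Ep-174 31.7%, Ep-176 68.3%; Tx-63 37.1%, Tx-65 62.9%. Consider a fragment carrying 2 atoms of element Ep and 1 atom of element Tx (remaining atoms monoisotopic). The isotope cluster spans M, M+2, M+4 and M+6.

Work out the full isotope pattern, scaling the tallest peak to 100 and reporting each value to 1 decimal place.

Element Ep pattern (n=2): 0.100489 : 0.433022 : 0.466489
Element Tx pattern (n=1): 0.3710 : 0.6290
Convolve the two distributions (both contribute in 2-u steps):
  M: 0.100489×0.3710 = 0.037281
  M+2: 0.100489×0.6290 + 0.433022×0.3710 = 0.223859
  M+4: 0.433022×0.6290 + 0.466489×0.3710 = 0.445438
  M+6: 0.466489×0.6290 = 0.293422
Scale to base peak (0.445438) = 100: 8.4 : 50.3 : 100.0 : 65.9

8.4 : 50.3 : 100.0 : 65.9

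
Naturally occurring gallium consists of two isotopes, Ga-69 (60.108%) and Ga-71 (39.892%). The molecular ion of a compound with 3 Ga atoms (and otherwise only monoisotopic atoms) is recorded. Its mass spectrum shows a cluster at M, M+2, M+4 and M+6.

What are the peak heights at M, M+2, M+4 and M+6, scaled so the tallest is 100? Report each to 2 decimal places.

50.23 : 100.00 : 66.37 : 14.68

The 3 Ga atoms are independent, so intensities follow the terms of (0.60108 + 0.39892)^3.
P(M) = 0.60108^3 = 0.217169
P(M+2) = 3 × 0.60108^2 × 0.39892^1 = 0.432386
P(M+4) = 3 × 0.60108^1 × 0.39892^2 = 0.286963
P(M+6) = 0.39892^3 = 0.063483
The M+2 peak is largest (0.432386); scaling to 100 gives 50.23 : 100.00 : 66.37 : 14.68.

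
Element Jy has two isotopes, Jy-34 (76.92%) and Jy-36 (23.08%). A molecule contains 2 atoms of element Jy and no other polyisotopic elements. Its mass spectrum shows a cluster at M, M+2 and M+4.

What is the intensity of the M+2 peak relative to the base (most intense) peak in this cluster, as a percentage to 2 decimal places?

(0.7692 + 0.2308)^2 gives M 0.5917, M+2 0.3551, M+4 0.0533; the largest is M.
P(M) = C(2,0) × 0.7692^2 × 0.2308^0 = 1 × 0.59166864 × 1.0000 = 0.591669 (base)
P(M+2) = C(2,1) × 0.7692^1 × 0.2308^1 = 2 × 0.7692 × 0.2308 = 0.355063
Relative intensity = 0.355063 / 0.591669 × 100 = 60.01

60.01%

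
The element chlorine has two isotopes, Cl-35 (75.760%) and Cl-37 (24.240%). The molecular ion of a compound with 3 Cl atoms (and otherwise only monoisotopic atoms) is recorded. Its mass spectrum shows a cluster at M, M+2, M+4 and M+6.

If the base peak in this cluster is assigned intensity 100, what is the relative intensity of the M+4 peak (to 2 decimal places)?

30.71

(0.75760 + 0.24240)^3 gives M 0.4348, M+2 0.4174, M+4 0.1335, M+6 0.0142; the largest is M.
P(M) = C(3,0) × 0.75760^3 × 0.24240^0 = 1 × 0.4348304 × 1.0000 = 0.434830 (base)
P(M+4) = C(3,2) × 0.75760^1 × 0.24240^2 = 3 × 0.7576 × 0.05875776 = 0.133545
Relative intensity = 0.133545 / 0.434830 × 100 = 30.71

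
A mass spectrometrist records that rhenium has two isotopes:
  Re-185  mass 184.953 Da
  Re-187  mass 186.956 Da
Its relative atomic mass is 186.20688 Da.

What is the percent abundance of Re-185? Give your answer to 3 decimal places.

With x = fraction of Re-185 (so Re-187 is 1 − x):
184.953·x + 186.956·(1 − x) = 186.20688
(184.953 − 186.956)·x = 186.20688 − 186.956
x = -0.74912 / -2.003 = 0.37400 → 37.400% Re-185, 62.600% Re-187.

37.400%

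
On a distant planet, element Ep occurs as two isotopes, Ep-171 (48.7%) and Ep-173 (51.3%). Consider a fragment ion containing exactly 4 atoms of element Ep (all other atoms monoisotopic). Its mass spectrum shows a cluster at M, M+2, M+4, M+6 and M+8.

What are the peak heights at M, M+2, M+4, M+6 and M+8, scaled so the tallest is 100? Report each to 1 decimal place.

15.0 : 63.3 : 100.0 : 70.2 : 18.5

Each Ep atom is independently Ep-171 (p = 0.487) or Ep-173 (q = 0.513); the cluster is the binomial expansion (p + q)^4.
P(M) = 0.487^4 = 0.056249
P(M+2) = 4 × 0.487^3 × 0.513^1 = 0.237009
P(M+4) = 6 × 0.487^2 × 0.513^2 = 0.374493
P(M+6) = 4 × 0.487^1 × 0.513^3 = 0.262991
P(M+8) = 0.513^4 = 0.069258
The M+4 peak is largest (0.374493); scaling to 100 gives 15.0 : 63.3 : 100.0 : 70.2 : 18.5.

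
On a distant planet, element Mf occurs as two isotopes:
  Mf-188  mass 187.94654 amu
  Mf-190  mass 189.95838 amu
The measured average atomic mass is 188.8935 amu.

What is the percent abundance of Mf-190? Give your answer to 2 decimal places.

47.07%

Writing the weighted mean with unknown fraction x of Mf-188:
187.94654·x + 189.95838·(1 − x) = 188.8935
(187.94654 − 189.95838)·x = 188.8935 − 189.95838
x = -1.06488 / -2.01184 = 0.52931 → 52.93% Mf-188, 47.07% Mf-190.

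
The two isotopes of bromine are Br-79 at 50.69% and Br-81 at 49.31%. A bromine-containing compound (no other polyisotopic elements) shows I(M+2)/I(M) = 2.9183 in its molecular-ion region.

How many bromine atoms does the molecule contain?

For n independent Br atoms, I(M+2)/I(M) = n · (abundance Br-81) / (abundance Br-79) = n · 0.4931/0.5069.
n = 2.9183 × 0.5069/0.4931 = 3.00 ≈ 3

3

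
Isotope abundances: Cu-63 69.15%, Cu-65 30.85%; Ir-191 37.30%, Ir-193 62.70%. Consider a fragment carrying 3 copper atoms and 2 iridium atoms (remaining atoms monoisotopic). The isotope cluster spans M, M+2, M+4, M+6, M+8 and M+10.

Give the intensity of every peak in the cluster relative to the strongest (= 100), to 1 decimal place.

Copper pattern (n=3): 0.33065611 : 0.44254842 : 0.19743483 : 0.02936064
Iridium pattern (n=2): 0.139129 : 0.467742 : 0.393129
Convolve the two distributions (both contribute in 2-u steps):
  M: 0.33065611×0.139129 = 0.046004
  M+2: 0.33065611×0.467742 + 0.44254842×0.139129 = 0.216233
  M+4: 0.33065611×0.393129 + 0.44254842×0.467742 + 0.19743483×0.139129 = 0.364458
  M+6: 0.44254842×0.393129 + 0.19743483×0.467742 + 0.02936064×0.139129 = 0.270412
  M+8: 0.19743483×0.393129 + 0.02936064×0.467742 = 0.091351
  M+10: 0.02936064×0.393129 = 0.011543
Scale to base peak (0.364458) = 100: 12.6 : 59.3 : 100.0 : 74.2 : 25.1 : 3.2

12.6 : 59.3 : 100.0 : 74.2 : 25.1 : 3.2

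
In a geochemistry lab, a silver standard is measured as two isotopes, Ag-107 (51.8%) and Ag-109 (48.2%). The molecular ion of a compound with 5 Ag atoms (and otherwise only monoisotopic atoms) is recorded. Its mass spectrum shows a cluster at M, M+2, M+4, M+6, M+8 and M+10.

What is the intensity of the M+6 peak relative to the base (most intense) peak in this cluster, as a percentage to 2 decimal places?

(0.518 + 0.482)^5 gives M 0.0373, M+2 0.1735, M+4 0.3229, M+6 0.3005, M+8 0.1398, M+10 0.0260; the largest is M+4.
P(M+4) = C(5,2) × 0.518^3 × 0.482^2 = 10 × 0.13899183 × 0.232324 = 0.322911 (base)
P(M+6) = C(5,3) × 0.518^2 × 0.482^3 = 10 × 0.268324 × 0.11198017 = 0.300470
Relative intensity = 0.300470 / 0.322911 × 100 = 93.05

93.05%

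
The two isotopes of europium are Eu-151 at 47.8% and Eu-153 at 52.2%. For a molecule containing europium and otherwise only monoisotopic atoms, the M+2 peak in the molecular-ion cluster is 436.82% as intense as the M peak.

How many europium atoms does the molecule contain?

4

With n Eu atoms, P(M+2)/P(M) = C(n,1)·p^(n−1)q / p^n = n·q/p = n · 0.522/0.478.
n = 4.3682 × 0.478/0.522 = 4.00 ≈ 4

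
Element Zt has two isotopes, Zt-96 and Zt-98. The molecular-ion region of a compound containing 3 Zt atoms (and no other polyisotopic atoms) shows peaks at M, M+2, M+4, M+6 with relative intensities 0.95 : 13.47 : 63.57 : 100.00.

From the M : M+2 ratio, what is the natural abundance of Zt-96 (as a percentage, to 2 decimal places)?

17.46%

Let p = fractional abundance of Zt-96. I(M+2)/I(M) = [C(3,1)·p^2·(1−p)] / p^3 = 3·(1−p)/p = 13.47/0.95 = 14.1789
(1−p)/p = 14.1789/3 = 4.7263  ⇒  p = 1/(1 + 4.7263) = 0.1746
Zt-96: 17.46%, Zt-98: 82.54%.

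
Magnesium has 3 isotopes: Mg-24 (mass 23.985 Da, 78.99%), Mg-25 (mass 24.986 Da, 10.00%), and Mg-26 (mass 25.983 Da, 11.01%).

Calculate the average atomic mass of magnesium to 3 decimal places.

24.305 Da

The abundance-weighted mean is 0.7899 × 23.985 + 0.1000 × 24.986 + 0.1101 × 25.983
= 18.9458 + 2.4986 + 2.8607 = 24.3051 Da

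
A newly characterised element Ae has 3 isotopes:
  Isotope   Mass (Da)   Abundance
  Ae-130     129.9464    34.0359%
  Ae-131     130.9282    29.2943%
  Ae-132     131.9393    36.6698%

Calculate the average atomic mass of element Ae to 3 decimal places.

130.965 Da

The abundance-weighted mean is 0.340359 × 129.9464 + 0.292943 × 130.9282 + 0.366698 × 131.9393
= 44.22843 + 38.35450 + 48.38188 = 130.96481 Da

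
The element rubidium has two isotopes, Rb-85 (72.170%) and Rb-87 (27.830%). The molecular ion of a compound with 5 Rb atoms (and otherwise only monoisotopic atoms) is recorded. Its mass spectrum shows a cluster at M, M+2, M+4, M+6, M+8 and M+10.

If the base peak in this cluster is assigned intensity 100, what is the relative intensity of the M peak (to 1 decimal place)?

51.9

Binomial terms of (0.72170 + 0.27830)^5: M 0.1958, M+2 0.3775, M+4 0.2911, M+6 0.1123, M+8 0.0216, M+10 0.0017 → M+2 is the base peak.
P(M+2) = C(5,1) × 0.72170^4 × 0.27830^1 = 5 × 0.27128565 × 0.2783 = 0.377494 (base)
P(M) = C(5,0) × 0.72170^5 × 0.27830^0 = 1 × 0.19578685 × 1.0000 = 0.195787
Relative intensity = 0.195787 / 0.377494 × 100 = 51.9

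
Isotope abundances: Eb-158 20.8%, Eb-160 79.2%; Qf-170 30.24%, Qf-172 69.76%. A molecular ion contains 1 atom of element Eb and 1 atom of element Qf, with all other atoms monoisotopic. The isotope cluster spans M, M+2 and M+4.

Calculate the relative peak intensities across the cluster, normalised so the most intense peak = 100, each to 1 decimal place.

Element Eb pattern (n=1): 0.2080 : 0.7920
Element Qf pattern (n=1): 0.3024 : 0.6976
Convolve the two distributions (both contribute in 2-u steps):
  M: 0.2080×0.3024 = 0.062899
  M+2: 0.2080×0.6976 + 0.7920×0.3024 = 0.384602
  M+4: 0.7920×0.6976 = 0.552499
Scale to base peak (0.552499) = 100: 11.4 : 69.6 : 100.0

11.4 : 69.6 : 100.0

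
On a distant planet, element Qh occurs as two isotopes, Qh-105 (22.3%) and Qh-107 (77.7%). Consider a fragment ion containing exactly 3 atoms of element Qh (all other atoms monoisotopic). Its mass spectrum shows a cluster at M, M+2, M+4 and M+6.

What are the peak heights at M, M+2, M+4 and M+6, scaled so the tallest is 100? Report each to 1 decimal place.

2.4 : 24.7 : 86.1 : 100.0

Each Qh atom is independently Qh-105 (p = 0.223) or Qh-107 (q = 0.777); the cluster is the binomial expansion (p + q)^3.
P(M) = 0.223^3 = 0.011090
P(M+2) = 3 × 0.223^2 × 0.777^1 = 0.115918
P(M+4) = 3 × 0.223^1 × 0.777^2 = 0.403895
P(M+6) = 0.777^3 = 0.469097
The M+6 peak is largest (0.469097); scaling to 100 gives 2.4 : 24.7 : 86.1 : 100.0.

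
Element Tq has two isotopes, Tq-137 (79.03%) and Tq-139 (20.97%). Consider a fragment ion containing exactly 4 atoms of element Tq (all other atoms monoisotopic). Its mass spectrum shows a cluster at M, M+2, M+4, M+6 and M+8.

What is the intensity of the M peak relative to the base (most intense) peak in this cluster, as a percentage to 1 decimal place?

Binomial terms of (0.7903 + 0.2097)^4: M 0.3901, M+2 0.4140, M+4 0.1648, M+6 0.0292, M+8 0.0019 → M+2 is the base peak.
P(M+2) = C(4,1) × 0.7903^3 × 0.2097^1 = 4 × 0.4936009 × 0.2097 = 0.414032 (base)
P(M) = C(4,0) × 0.7903^4 × 0.2097^0 = 1 × 0.39009279 × 1.0000 = 0.390093
Relative intensity = 0.390093 / 0.414032 × 100 = 94.2

94.2%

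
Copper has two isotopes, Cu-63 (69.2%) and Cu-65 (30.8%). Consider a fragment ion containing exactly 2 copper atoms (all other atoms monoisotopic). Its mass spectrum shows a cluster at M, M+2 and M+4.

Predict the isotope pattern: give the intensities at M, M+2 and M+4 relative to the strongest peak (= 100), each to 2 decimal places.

Each Cu atom is independently Cu-63 (p = 0.692) or Cu-65 (q = 0.308); the cluster is the binomial expansion (p + q)^2.
P(M) = 0.692^2 = 0.478864
P(M+2) = 2 × 0.692^1 × 0.308^1 = 0.426272
P(M+4) = 0.308^2 = 0.094864
The M peak is largest (0.478864); scaling to 100 gives 100.00 : 89.02 : 19.81.

100.00 : 89.02 : 19.81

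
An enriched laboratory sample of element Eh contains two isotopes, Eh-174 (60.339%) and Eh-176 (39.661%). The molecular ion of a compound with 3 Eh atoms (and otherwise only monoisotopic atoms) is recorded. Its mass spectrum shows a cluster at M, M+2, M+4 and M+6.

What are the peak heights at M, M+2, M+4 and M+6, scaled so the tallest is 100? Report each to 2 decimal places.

Expanding (0.60339 + 0.39661)^3:
P(M) = 0.60339^3 = 0.219682
P(M+2) = 3 × 0.60339^2 × 0.39661^1 = 0.433193
P(M+4) = 3 × 0.60339^1 × 0.39661^2 = 0.284739
P(M+6) = 0.39661^3 = 0.062387
The M+2 peak is largest (0.433193); scaling to 100 gives 50.71 : 100.00 : 65.73 : 14.40.

50.71 : 100.00 : 65.73 : 14.40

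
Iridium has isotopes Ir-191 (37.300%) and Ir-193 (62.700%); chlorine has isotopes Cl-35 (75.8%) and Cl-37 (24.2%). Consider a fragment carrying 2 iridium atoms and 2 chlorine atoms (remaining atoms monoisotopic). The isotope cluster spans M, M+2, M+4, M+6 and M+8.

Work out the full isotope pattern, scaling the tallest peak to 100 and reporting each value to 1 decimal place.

19.7 : 78.8 : 100.0 : 42.3 : 5.7

Iridium pattern (n=2): 0.139129 : 0.467742 : 0.393129
Chlorine pattern (n=2): 0.574564 : 0.366872 : 0.058564
Convolve the two distributions (both contribute in 2-u steps):
  M: 0.139129×0.574564 = 0.079939
  M+2: 0.139129×0.366872 + 0.467742×0.574564 = 0.319790
  M+4: 0.139129×0.058564 + 0.467742×0.366872 + 0.393129×0.574564 = 0.405627
  M+6: 0.467742×0.058564 + 0.393129×0.366872 = 0.171621
  M+8: 0.393129×0.058564 = 0.023023
Scale to base peak (0.405627) = 100: 19.7 : 78.8 : 100.0 : 42.3 : 5.7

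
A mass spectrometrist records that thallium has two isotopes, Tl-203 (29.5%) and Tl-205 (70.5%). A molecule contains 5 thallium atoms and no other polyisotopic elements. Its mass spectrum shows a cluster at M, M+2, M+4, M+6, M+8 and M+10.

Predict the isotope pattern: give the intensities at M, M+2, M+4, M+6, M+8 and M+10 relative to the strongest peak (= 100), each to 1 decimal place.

0.6 : 7.3 : 35.0 : 83.7 : 100.0 : 47.8

Each Tl atom is independently Tl-203 (p = 0.295) or Tl-205 (q = 0.705); the cluster is the binomial expansion (p + q)^5.
P(M) = 0.295^5 = 0.002234
P(M+2) = 5 × 0.295^4 × 0.705^1 = 0.026696
P(M+4) = 10 × 0.295^3 × 0.705^2 = 0.127598
P(M+6) = 10 × 0.295^2 × 0.705^3 = 0.304938
P(M+8) = 5 × 0.295^1 × 0.705^4 = 0.364375
P(M+10) = 0.705^5 = 0.174159
The M+8 peak is largest (0.364375); scaling to 100 gives 0.6 : 7.3 : 35.0 : 83.7 : 100.0 : 47.8.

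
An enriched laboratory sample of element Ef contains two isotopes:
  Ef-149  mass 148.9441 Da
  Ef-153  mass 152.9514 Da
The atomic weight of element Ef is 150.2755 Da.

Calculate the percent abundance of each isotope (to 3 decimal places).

Writing the weighted mean with unknown fraction x of Ef-149:
148.9441·x + 152.9514·(1 − x) = 150.2755
(148.9441 − 152.9514)·x = 150.2755 − 152.9514
x = -2.6759 / -4.0073 = 0.66776 → 66.776% Ef-149, 33.224% Ef-153.

Ef-149: 66.776%, Ef-153: 33.224%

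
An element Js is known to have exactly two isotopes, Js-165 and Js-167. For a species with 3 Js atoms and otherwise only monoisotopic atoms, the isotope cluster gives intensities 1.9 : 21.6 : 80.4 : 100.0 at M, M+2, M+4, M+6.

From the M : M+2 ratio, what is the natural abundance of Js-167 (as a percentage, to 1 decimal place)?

79.1%

Let p = fractional abundance of Js-165. I(M+2)/I(M) = [C(3,1)·p^2·(1−p)] / p^3 = 3·(1−p)/p = 21.6/1.9 = 11.3684
(1−p)/p = 11.3684/3 = 3.7895  ⇒  p = 1/(1 + 3.7895) = 0.2088
Js-165: 20.9%, Js-167: 79.1%.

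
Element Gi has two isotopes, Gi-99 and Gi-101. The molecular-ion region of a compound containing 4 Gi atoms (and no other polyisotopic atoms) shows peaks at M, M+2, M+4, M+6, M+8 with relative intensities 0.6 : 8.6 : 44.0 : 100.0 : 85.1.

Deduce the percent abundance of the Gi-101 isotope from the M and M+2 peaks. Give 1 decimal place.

Write p for the Gi-99 fraction. I(M+2)/I(M) = [C(4,1)·p^3·(1−p)] / p^4 = 4·(1−p)/p = 8.6/0.6 = 14.3333
(1−p)/p = 14.3333/4 = 3.5833  ⇒  p = 1/(1 + 3.5833) = 0.2182
Gi-99: 21.8%, Gi-101: 78.2%.

78.2%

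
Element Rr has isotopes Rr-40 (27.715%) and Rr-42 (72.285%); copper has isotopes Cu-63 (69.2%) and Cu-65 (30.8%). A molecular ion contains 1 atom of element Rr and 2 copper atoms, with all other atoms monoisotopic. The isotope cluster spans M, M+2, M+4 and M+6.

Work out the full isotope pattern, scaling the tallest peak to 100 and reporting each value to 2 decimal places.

28.59 : 100.00 : 72.03 : 14.77

Element Rr pattern (n=1): 0.27715 : 0.72285
Copper pattern (n=2): 0.478864 : 0.426272 : 0.094864
Convolve the two distributions (both contribute in 2-u steps):
  M: 0.27715×0.478864 = 0.132717
  M+2: 0.27715×0.426272 + 0.72285×0.478864 = 0.464288
  M+4: 0.27715×0.094864 + 0.72285×0.426272 = 0.334422
  M+6: 0.72285×0.094864 = 0.068572
Scale to base peak (0.464288) = 100: 28.59 : 100.00 : 72.03 : 14.77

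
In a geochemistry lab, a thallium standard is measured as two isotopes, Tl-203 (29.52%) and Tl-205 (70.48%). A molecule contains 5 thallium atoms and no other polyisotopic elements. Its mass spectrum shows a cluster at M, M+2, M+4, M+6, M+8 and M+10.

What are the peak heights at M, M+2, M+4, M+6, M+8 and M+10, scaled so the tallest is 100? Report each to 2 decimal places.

Each Tl atom is independently Tl-203 (p = 0.2952) or Tl-205 (q = 0.7048); the cluster is the binomial expansion (p + q)^5.
P(M) = 0.2952^5 = 0.002242
P(M+2) = 5 × 0.2952^4 × 0.7048^1 = 0.026761
P(M+4) = 10 × 0.2952^3 × 0.7048^2 = 0.127785
P(M+6) = 10 × 0.2952^2 × 0.7048^3 = 0.305092
P(M+8) = 5 × 0.2952^1 × 0.7048^4 = 0.364208
P(M+10) = 0.7048^5 = 0.173912
The M+8 peak is largest (0.364208); scaling to 100 gives 0.62 : 7.35 : 35.09 : 83.77 : 100.00 : 47.75.

0.62 : 7.35 : 35.09 : 83.77 : 100.00 : 47.75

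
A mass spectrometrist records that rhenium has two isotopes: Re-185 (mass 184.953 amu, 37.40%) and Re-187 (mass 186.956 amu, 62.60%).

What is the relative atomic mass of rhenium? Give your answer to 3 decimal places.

186.207 amu

The abundance-weighted mean is 0.3740 × 184.953 + 0.6260 × 186.956
= 69.1724 + 117.0345 = 186.2069 amu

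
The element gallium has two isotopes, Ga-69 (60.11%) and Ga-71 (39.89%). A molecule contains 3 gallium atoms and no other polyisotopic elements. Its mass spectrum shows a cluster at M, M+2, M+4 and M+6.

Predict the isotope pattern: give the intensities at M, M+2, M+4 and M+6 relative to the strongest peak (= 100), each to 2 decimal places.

50.23 : 100.00 : 66.36 : 14.68

Expanding (0.6011 + 0.3989)^3:
P(M) = 0.6011^3 = 0.217190
P(M+2) = 3 × 0.6011^2 × 0.3989^1 = 0.432393
P(M+4) = 3 × 0.6011^1 × 0.3989^2 = 0.286943
P(M+6) = 0.3989^3 = 0.063473
The M+2 peak is largest (0.432393); scaling to 100 gives 50.23 : 100.00 : 66.36 : 14.68.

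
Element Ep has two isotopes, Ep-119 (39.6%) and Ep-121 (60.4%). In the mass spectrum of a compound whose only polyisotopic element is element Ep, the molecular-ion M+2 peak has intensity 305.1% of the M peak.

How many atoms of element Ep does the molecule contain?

With n Ep atoms, P(M+2)/P(M) = C(n,1)·p^(n−1)q / p^n = n·q/p = n · 0.604/0.396.
n = 3.051 × 0.396/0.604 = 2.00 ≈ 2

2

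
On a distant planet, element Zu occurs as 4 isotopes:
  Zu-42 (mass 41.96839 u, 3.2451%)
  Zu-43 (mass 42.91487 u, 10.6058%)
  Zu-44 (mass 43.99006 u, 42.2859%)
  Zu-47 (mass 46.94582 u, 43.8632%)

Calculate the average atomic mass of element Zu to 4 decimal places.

Average mass = Σ (abundance × isotope mass) = 0.032451 × 41.96839 + 0.106058 × 42.91487 + 0.422859 × 43.99006 + 0.438632 × 46.94582
= 1.361916 + 4.551465 + 18.601593 + 20.591939 = 45.106913 u

45.1069 u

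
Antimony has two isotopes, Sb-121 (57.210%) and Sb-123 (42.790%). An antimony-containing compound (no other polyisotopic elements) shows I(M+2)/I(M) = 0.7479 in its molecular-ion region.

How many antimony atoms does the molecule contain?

1

With n Sb atoms, P(M+2)/P(M) = C(n,1)·p^(n−1)q / p^n = n·q/p = n · 0.42790/0.57210.
n = 0.7479 × 0.57210/0.42790 = 1.00 ≈ 1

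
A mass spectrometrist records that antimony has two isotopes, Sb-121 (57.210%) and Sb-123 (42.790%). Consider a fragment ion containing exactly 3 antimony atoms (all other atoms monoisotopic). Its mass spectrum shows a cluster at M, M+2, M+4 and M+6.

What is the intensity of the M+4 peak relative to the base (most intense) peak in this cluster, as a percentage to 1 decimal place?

Term probabilities: M 0.1872, M+2 0.4202, M+4 0.3143, M+6 0.0783. Base peak = M+2.
P(M+2) = C(3,1) × 0.57210^2 × 0.42790^1 = 3 × 0.32729841 × 0.4279 = 0.420153 (base)
P(M+4) = C(3,2) × 0.57210^1 × 0.42790^2 = 3 × 0.5721 × 0.18309841 = 0.314252
Relative intensity = 0.314252 / 0.420153 × 100 = 74.8

74.8%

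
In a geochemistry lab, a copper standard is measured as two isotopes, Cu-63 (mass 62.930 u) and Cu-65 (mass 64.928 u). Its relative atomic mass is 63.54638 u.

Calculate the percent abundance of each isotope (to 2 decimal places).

Cu-63: 69.15%, Cu-65: 30.85%

With x = fraction of Cu-63 (so Cu-65 is 1 − x):
62.930·x + 64.928·(1 − x) = 63.54638
(62.930 − 64.928)·x = 63.54638 − 64.928
x = -1.38162 / -1.998 = 0.69150 → 69.15% Cu-63, 30.85% Cu-65.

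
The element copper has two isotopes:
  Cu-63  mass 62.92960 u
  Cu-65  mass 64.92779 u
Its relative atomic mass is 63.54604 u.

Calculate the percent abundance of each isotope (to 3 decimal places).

Cu-63: 69.150%, Cu-65: 30.850%

Let x be the fractional abundance of Cu-63; then Cu-65 has abundance 1 − x.
62.92960·x + 64.92779·(1 − x) = 63.54604
(62.92960 − 64.92779)·x = 63.54604 − 64.92779
x = -1.38175 / -1.99819 = 0.69150 → 69.150% Cu-63, 30.850% Cu-65.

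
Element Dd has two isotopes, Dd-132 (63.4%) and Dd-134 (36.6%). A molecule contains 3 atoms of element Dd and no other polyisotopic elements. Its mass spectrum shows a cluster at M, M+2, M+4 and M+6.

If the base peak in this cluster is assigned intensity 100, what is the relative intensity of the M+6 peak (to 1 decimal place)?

Term probabilities: M 0.2548, M+2 0.4413, M+4 0.2548, M+6 0.0490. Base peak = M+2.
P(M+2) = C(3,1) × 0.634^2 × 0.366^1 = 3 × 0.401956 × 0.3660 = 0.441348 (base)
P(M+6) = C(3,3) × 0.634^0 × 0.366^3 = 1 × 1.0000 × 0.0490279 = 0.049028
Relative intensity = 0.049028 / 0.441348 × 100 = 11.1

11.1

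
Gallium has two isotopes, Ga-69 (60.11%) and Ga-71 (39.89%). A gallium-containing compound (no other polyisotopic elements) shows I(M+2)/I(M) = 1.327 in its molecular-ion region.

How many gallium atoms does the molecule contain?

2

For n independent Ga atoms, I(M+2)/I(M) = n · (abundance Ga-71) / (abundance Ga-69) = n · 0.3989/0.6011.
n = 1.327 × 0.6011/0.3989 = 2.00 ≈ 2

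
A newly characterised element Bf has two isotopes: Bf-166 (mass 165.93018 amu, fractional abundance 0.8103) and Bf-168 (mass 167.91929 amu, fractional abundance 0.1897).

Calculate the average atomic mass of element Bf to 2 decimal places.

166.31 amu

Average mass = Σ (abundance × isotope mass) = 0.8103 × 165.93018 + 0.1897 × 167.91929
= 134.453225 + 31.854289 = 166.307514 amu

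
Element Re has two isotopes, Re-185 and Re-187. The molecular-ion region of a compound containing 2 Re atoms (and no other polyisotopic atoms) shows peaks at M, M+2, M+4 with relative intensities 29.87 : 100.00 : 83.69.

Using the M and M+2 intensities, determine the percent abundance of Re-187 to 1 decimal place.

Let p = fractional abundance of Re-185. I(M+2)/I(M) = [C(2,1)·p^1·(1−p)] / p^2 = 2·(1−p)/p = 100.00/29.87 = 3.3478
(1−p)/p = 3.3478/2 = 1.6739  ⇒  p = 1/(1 + 1.6739) = 0.3740
Re-185: 37.4%, Re-187: 62.6%.

62.6%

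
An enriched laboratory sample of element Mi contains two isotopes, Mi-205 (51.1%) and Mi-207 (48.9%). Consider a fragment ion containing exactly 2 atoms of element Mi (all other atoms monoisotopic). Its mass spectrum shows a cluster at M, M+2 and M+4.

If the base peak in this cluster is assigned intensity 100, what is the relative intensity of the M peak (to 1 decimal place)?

52.2

(0.511 + 0.489)^2 gives M 0.2611, M+2 0.4998, M+4 0.2391; the largest is M+2.
P(M+2) = C(2,1) × 0.511^1 × 0.489^1 = 2 × 0.5110 × 0.4890 = 0.499758 (base)
P(M) = C(2,0) × 0.511^2 × 0.489^0 = 1 × 0.261121 × 1.0000 = 0.261121
Relative intensity = 0.261121 / 0.499758 × 100 = 52.2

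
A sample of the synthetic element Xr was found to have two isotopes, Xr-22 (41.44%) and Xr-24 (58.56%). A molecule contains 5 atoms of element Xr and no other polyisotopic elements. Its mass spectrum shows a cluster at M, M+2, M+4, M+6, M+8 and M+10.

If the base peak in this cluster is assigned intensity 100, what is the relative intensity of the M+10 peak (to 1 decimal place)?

20.0

Binomial terms of (0.4144 + 0.5856)^5: M 0.0122, M+2 0.0863, M+4 0.2440, M+6 0.3449, M+8 0.2437, M+10 0.0689 → M+6 is the base peak.
P(M+6) = C(5,3) × 0.4144^2 × 0.5856^3 = 10 × 0.17172736 × 0.20081826 = 0.344860 (base)
P(M+10) = C(5,5) × 0.4144^0 × 0.5856^5 = 1 × 1.0000 × 0.06886608 = 0.068866
Relative intensity = 0.068866 / 0.344860 × 100 = 20.0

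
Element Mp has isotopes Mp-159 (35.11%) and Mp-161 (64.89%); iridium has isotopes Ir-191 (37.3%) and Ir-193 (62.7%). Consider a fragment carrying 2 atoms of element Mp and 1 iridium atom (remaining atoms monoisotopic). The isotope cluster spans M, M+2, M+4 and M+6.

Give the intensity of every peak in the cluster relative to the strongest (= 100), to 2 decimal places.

Element Mp pattern (n=2): 0.12327121 : 0.45565758 : 0.42107121
Iridium pattern (n=1): 0.3730 : 0.6270
Convolve the two distributions (both contribute in 2-u steps):
  M: 0.12327121×0.3730 = 0.045980
  M+2: 0.12327121×0.6270 + 0.45565758×0.3730 = 0.247251
  M+4: 0.45565758×0.6270 + 0.42107121×0.3730 = 0.442757
  M+6: 0.42107121×0.6270 = 0.264012
Scale to base peak (0.442757) = 100: 10.38 : 55.84 : 100.00 : 59.63

10.38 : 55.84 : 100.00 : 59.63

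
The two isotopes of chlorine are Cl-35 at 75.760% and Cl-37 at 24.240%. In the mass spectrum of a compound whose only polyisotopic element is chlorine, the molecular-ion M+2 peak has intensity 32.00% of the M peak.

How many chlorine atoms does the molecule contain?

For n independent Cl atoms, I(M+2)/I(M) = n · (abundance Cl-37) / (abundance Cl-35) = n · 0.24240/0.75760.
n = 0.3200 × 0.75760/0.24240 = 1.00 ≈ 1

1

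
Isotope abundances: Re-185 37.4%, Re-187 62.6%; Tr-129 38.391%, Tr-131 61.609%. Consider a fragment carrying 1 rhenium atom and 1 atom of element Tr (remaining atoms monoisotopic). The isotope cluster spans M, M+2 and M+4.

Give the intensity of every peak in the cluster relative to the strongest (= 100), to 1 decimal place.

30.5 : 100.0 : 81.9

Rhenium pattern (n=1): 0.3740 : 0.6260
Element Tr pattern (n=1): 0.38391 : 0.61609
Convolve the two distributions (both contribute in 2-u steps):
  M: 0.3740×0.38391 = 0.143582
  M+2: 0.3740×0.61609 + 0.6260×0.38391 = 0.470745
  M+4: 0.6260×0.61609 = 0.385672
Scale to base peak (0.470745) = 100: 30.5 : 100.0 : 81.9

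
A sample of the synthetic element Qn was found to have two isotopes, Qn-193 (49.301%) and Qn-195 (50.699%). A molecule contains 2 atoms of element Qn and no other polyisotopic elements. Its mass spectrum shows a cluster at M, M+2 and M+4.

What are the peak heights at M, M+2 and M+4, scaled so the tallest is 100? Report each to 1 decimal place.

48.6 : 100.0 : 51.4

The 2 Qn atoms are independent, so intensities follow the terms of (0.49301 + 0.50699)^2.
P(M) = 0.49301^2 = 0.243059
P(M+2) = 2 × 0.49301^1 × 0.50699^1 = 0.499902
P(M+4) = 0.50699^2 = 0.257039
The M+2 peak is largest (0.499902); scaling to 100 gives 48.6 : 100.0 : 51.4.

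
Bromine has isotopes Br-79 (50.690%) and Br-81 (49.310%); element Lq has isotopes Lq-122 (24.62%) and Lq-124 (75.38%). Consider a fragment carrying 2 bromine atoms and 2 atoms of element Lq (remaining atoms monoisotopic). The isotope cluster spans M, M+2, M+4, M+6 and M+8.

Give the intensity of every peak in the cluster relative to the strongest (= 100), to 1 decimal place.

4.2 : 33.6 : 92.5 : 100.0 : 36.9

Bromine pattern (n=2): 0.25694761 : 0.49990478 : 0.24314761
Element Lq pattern (n=2): 0.06061444 : 0.37117112 : 0.56821444
Convolve the two distributions (both contribute in 2-u steps):
  M: 0.25694761×0.06061444 = 0.015575
  M+2: 0.25694761×0.37117112 + 0.49990478×0.06061444 = 0.125673
  M+4: 0.25694761×0.56821444 + 0.49990478×0.37117112 + 0.24314761×0.06061444 = 0.346290
  M+6: 0.49990478×0.56821444 + 0.24314761×0.37117112 = 0.374302
  M+8: 0.24314761×0.56821444 = 0.138160
Scale to base peak (0.374302) = 100: 4.2 : 33.6 : 92.5 : 100.0 : 36.9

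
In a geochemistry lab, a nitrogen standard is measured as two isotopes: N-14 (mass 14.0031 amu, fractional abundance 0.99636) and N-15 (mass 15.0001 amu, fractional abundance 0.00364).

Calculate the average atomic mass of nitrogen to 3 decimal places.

14.007 amu

Ar = Σ fᵢ·mᵢ = 0.99636 × 14.0031 + 0.00364 × 15.0001
= 13.95213 + 0.05460 = 14.00673 amu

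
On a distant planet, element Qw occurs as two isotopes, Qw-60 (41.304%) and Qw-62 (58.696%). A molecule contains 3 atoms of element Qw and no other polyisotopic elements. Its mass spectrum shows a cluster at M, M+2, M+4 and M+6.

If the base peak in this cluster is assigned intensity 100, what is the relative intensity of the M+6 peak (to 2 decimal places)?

Binomial terms of (0.41304 + 0.58696)^3: M 0.0705, M+2 0.3004, M+4 0.4269, M+6 0.2022 → M+4 is the base peak.
P(M+4) = C(3,2) × 0.41304^1 × 0.58696^2 = 3 × 0.41304 × 0.34452204 = 0.426904 (base)
P(M+6) = C(3,3) × 0.41304^0 × 0.58696^3 = 1 × 1.0000 × 0.20222066 = 0.202221
Relative intensity = 0.202221 / 0.426904 × 100 = 47.37

47.37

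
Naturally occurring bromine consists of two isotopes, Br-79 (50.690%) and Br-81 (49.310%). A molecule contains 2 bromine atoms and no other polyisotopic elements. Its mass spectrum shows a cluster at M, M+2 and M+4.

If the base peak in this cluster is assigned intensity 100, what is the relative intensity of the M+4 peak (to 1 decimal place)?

Term probabilities: M 0.2569, M+2 0.4999, M+4 0.2431. Base peak = M+2.
P(M+2) = C(2,1) × 0.50690^1 × 0.49310^1 = 2 × 0.5069 × 0.4931 = 0.499905 (base)
P(M+4) = C(2,2) × 0.50690^0 × 0.49310^2 = 1 × 1.0000 × 0.24314761 = 0.243148
Relative intensity = 0.243148 / 0.499905 × 100 = 48.6

48.6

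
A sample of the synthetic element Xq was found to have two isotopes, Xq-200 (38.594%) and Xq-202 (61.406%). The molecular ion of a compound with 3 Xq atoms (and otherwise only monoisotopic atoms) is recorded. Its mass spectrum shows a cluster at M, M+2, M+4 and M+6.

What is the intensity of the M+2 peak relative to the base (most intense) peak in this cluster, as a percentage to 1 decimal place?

62.9%

Term probabilities: M 0.0575, M+2 0.2744, M+4 0.4366, M+6 0.2315. Base peak = M+4.
P(M+4) = C(3,2) × 0.38594^1 × 0.61406^2 = 3 × 0.38594 × 0.37706968 = 0.436579 (base)
P(M+2) = C(3,1) × 0.38594^2 × 0.61406^1 = 3 × 0.14894968 × 0.61406 = 0.274392
Relative intensity = 0.274392 / 0.436579 × 100 = 62.9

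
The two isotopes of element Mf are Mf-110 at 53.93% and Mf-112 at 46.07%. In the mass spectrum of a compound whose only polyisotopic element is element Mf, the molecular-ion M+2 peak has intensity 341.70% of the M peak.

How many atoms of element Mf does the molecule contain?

4

For n independent Mf atoms, I(M+2)/I(M) = n · (abundance Mf-112) / (abundance Mf-110) = n · 0.4607/0.5393.
n = 3.4170 × 0.5393/0.4607 = 4.00 ≈ 4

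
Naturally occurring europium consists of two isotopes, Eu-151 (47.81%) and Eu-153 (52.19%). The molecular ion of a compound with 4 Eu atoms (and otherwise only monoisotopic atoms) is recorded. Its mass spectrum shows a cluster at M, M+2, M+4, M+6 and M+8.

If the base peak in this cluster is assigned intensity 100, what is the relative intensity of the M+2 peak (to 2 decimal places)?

(0.4781 + 0.5219)^4 gives M 0.0522, M+2 0.2281, M+4 0.3736, M+6 0.2719, M+8 0.0742; the largest is M+4.
P(M+4) = C(4,2) × 0.4781^2 × 0.5219^2 = 6 × 0.22857961 × 0.27237961 = 0.373563 (base)
P(M+2) = C(4,1) × 0.4781^3 × 0.5219^1 = 4 × 0.10928391 × 0.5219 = 0.228141
Relative intensity = 0.228141 / 0.373563 × 100 = 61.07

61.07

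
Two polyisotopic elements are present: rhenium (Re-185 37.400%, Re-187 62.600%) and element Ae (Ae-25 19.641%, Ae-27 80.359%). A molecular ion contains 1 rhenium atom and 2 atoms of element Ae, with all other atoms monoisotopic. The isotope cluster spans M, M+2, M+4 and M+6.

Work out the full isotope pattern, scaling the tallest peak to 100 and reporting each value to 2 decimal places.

3.29 : 32.38 : 100.00 : 92.06

Rhenium pattern (n=1): 0.3740 : 0.6260
Element Ae pattern (n=2): 0.03857689 : 0.31566622 : 0.64575689
Convolve the two distributions (both contribute in 2-u steps):
  M: 0.3740×0.03857689 = 0.014428
  M+2: 0.3740×0.31566622 + 0.6260×0.03857689 = 0.142208
  M+4: 0.3740×0.64575689 + 0.6260×0.31566622 = 0.439120
  M+6: 0.6260×0.64575689 = 0.404244
Scale to base peak (0.439120) = 100: 3.29 : 32.38 : 100.00 : 92.06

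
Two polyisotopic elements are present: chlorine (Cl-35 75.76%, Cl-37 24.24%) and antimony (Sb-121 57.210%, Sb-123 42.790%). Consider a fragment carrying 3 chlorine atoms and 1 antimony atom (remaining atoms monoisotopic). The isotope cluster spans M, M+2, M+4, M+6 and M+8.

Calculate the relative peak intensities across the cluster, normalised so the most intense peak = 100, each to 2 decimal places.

58.55 : 100.00 : 60.02 : 15.37 : 1.43

Chlorine pattern (n=3): 0.4348304 : 0.41738208 : 0.13354464 : 0.01424288
Antimony pattern (n=1): 0.5721 : 0.4279
Convolve the two distributions (both contribute in 2-u steps):
  M: 0.4348304×0.5721 = 0.248766
  M+2: 0.4348304×0.4279 + 0.41738208×0.5721 = 0.424848
  M+4: 0.41738208×0.4279 + 0.13354464×0.5721 = 0.254999
  M+6: 0.13354464×0.4279 + 0.01424288×0.5721 = 0.065292
  M+8: 0.01424288×0.4279 = 0.006095
Scale to base peak (0.424848) = 100: 58.55 : 100.00 : 60.02 : 15.37 : 1.43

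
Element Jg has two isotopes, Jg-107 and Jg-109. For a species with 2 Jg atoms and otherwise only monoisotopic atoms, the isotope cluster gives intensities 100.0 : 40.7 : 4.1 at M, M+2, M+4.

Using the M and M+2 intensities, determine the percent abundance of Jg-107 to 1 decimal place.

Write p for the Jg-107 fraction. I(M+2)/I(M) = [C(2,1)·p^1·(1−p)] / p^2 = 2·(1−p)/p = 40.7/100.0 = 0.4070
(1−p)/p = 0.4070/2 = 0.2035  ⇒  p = 1/(1 + 0.2035) = 0.8309
Jg-107: 83.1%, Jg-109: 16.9%.

83.1%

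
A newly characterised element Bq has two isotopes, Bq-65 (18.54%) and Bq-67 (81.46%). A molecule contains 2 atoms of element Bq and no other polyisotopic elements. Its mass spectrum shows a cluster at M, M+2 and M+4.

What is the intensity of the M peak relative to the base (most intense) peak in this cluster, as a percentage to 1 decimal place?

(0.1854 + 0.8146)^2 gives M 0.0344, M+2 0.3021, M+4 0.6636; the largest is M+4.
P(M+4) = C(2,2) × 0.1854^0 × 0.8146^2 = 1 × 1.0000 × 0.66357316 = 0.663573 (base)
P(M) = C(2,0) × 0.1854^2 × 0.8146^0 = 1 × 0.03437316 × 1.0000 = 0.034373
Relative intensity = 0.034373 / 0.663573 × 100 = 5.2

5.2%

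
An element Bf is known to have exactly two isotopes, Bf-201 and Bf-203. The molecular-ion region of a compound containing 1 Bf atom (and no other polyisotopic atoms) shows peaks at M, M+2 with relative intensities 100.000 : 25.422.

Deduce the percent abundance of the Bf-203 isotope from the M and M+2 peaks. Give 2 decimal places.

20.27%

If p is the fraction of Bf that is Bf-201, then I(M+2)/I(M) = [C(1,1)·p^0·(1−p)] / p^1 = 1·(1−p)/p = 25.422/100.000 = 0.2542
(1−p)/p = 0.2542/1 = 0.2542  ⇒  p = 1/(1 + 0.2542) = 0.7973
Bf-201: 79.73%, Bf-203: 20.27%.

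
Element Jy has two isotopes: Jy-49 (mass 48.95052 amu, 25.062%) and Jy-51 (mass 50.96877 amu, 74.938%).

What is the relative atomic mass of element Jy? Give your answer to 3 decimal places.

Ar = Σ fᵢ·mᵢ = 0.25062 × 48.95052 + 0.74938 × 50.96877
= 12.267979 + 38.194977 = 50.462956 amu

50.463 amu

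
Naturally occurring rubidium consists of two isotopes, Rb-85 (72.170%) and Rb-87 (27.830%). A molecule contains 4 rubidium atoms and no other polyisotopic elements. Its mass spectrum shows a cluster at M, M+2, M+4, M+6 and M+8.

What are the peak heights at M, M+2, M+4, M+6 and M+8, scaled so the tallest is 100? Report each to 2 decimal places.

64.83 : 100.00 : 57.84 : 14.87 : 1.43

Expanding (0.72170 + 0.27830)^4:
P(M) = 0.72170^4 = 0.271286
P(M+2) = 4 × 0.72170^3 × 0.27830^1 = 0.418450
P(M+4) = 6 × 0.72170^2 × 0.27830^2 = 0.242042
P(M+6) = 4 × 0.72170^1 × 0.27830^3 = 0.062224
P(M+8) = 0.27830^4 = 0.005999
The M+2 peak is largest (0.418450); scaling to 100 gives 64.83 : 100.00 : 57.84 : 14.87 : 1.43.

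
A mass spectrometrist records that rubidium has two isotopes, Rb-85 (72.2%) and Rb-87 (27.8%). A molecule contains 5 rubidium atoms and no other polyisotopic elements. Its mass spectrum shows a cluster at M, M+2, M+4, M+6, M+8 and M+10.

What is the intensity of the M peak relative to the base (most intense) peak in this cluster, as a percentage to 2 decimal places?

51.94%

Term probabilities: M 0.1962, M+2 0.3777, M+4 0.2909, M+6 0.1120, M+8 0.0216, M+10 0.0017. Base peak = M+2.
P(M+2) = C(5,1) × 0.722^4 × 0.278^1 = 5 × 0.27173701 × 0.2780 = 0.377714 (base)
P(M) = C(5,0) × 0.722^5 × 0.278^0 = 1 × 0.19619412 × 1.0000 = 0.196194
Relative intensity = 0.196194 / 0.377714 × 100 = 51.94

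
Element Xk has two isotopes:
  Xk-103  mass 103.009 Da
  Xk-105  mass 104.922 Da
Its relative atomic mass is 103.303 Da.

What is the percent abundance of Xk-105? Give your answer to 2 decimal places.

15.37%

Let x be the fractional abundance of Xk-103; then Xk-105 has abundance 1 − x.
103.009·x + 104.922·(1 − x) = 103.303
(103.009 − 104.922)·x = 103.303 − 104.922
x = -1.619 / -1.913 = 0.84631 → 84.63% Xk-103, 15.37% Xk-105.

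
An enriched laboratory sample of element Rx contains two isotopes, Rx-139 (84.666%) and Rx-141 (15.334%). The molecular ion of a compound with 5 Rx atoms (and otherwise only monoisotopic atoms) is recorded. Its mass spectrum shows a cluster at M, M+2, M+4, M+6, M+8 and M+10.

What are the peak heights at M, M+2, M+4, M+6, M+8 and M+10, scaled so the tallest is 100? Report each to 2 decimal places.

100.00 : 90.56 : 32.80 : 5.94 : 0.54 : 0.02

Each Rx atom is independently Rx-139 (p = 0.84666) or Rx-141 (q = 0.15334); the cluster is the binomial expansion (p + q)^5.
P(M) = 0.84666^5 = 0.435056
P(M+2) = 5 × 0.84666^4 × 0.15334^1 = 0.393969
P(M+4) = 10 × 0.84666^3 × 0.15334^2 = 0.142705
P(M+6) = 10 × 0.84666^2 × 0.15334^3 = 0.025845
P(M+8) = 5 × 0.84666^1 × 0.15334^4 = 0.002340
P(M+10) = 0.15334^5 = 0.000085
The M peak is largest (0.435056); scaling to 100 gives 100.00 : 90.56 : 32.80 : 5.94 : 0.54 : 0.02.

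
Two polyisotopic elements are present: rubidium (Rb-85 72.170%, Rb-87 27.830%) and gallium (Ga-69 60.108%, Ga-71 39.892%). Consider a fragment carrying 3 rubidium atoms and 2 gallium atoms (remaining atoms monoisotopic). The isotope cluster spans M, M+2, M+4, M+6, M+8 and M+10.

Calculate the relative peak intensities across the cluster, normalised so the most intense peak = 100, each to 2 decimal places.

Rubidium pattern (n=3): 0.37589809 : 0.43485841 : 0.16768892 : 0.02155458
Gallium pattern (n=2): 0.36129717 : 0.47956567 : 0.15913717
Convolve the two distributions (both contribute in 2-u steps):
  M: 0.37589809×0.36129717 = 0.135811
  M+2: 0.37589809×0.47956567 + 0.43485841×0.36129717 = 0.337381
  M+4: 0.37589809×0.15913717 + 0.43485841×0.47956567 + 0.16768892×0.36129717 = 0.328948
  M+6: 0.43485841×0.15913717 + 0.16768892×0.47956567 + 0.02155458×0.36129717 = 0.157408
  M+8: 0.16768892×0.15913717 + 0.02155458×0.47956567 = 0.037022
  M+10: 0.02155458×0.15913717 = 0.003430
Scale to base peak (0.337381) = 100: 40.25 : 100.00 : 97.50 : 46.66 : 10.97 : 1.02

40.25 : 100.00 : 97.50 : 46.66 : 10.97 : 1.02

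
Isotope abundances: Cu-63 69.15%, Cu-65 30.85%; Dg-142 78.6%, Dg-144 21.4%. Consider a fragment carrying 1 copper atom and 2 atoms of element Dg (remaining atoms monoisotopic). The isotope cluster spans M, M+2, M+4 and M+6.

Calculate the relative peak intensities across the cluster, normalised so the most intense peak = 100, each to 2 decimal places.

Copper pattern (n=1): 0.6915 : 0.3085
Element Dg pattern (n=2): 0.617796 : 0.336408 : 0.045796
Convolve the two distributions (both contribute in 2-u steps):
  M: 0.6915×0.617796 = 0.427206
  M+2: 0.6915×0.336408 + 0.3085×0.617796 = 0.423216
  M+4: 0.6915×0.045796 + 0.3085×0.336408 = 0.135450
  M+6: 0.3085×0.045796 = 0.014128
Scale to base peak (0.427206) = 100: 100.00 : 99.07 : 31.71 : 3.31

100.00 : 99.07 : 31.71 : 3.31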